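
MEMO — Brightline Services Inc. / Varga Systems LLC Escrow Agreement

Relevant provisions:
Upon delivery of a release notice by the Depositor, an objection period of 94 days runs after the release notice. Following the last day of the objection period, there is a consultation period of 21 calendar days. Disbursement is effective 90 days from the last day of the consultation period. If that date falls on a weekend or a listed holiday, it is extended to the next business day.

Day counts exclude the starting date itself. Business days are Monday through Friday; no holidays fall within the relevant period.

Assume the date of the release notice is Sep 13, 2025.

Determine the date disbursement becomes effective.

Adding 94 calendar days to Sep 13, 2025 gives Dec 16, 2025, which is the last day of the objection period.
The last day of the consultation period: 21 calendar days after Dec 16, 2025 is Jan 6, 2026.
Adding 90 calendar days to Jan 6, 2026 gives Apr 6, 2026, which is the date disbursement becomes effective. Apr 6, 2026 is a Monday, so no roll-forward applies.

Apr 6, 2026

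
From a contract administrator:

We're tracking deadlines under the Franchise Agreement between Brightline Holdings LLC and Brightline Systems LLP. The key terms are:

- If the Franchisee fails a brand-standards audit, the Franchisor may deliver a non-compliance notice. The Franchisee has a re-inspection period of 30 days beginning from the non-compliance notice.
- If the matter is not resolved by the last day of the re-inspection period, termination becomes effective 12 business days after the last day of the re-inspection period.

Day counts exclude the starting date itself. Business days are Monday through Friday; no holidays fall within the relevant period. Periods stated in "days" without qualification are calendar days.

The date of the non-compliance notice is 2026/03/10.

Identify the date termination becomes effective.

The last day of the re-inspection period: 30 calendar days after 2026/03/10 is 2026/04/09.
From Thursday, 2026/04/09, 12 business days (Apr 10, Apr 13, Apr 14, Apr 15, …, Apr 23, Apr 24, Apr 27, skipping weekends) brings us to Monday, 2026/04/27, which is the date termination becomes effective.

2026/04/27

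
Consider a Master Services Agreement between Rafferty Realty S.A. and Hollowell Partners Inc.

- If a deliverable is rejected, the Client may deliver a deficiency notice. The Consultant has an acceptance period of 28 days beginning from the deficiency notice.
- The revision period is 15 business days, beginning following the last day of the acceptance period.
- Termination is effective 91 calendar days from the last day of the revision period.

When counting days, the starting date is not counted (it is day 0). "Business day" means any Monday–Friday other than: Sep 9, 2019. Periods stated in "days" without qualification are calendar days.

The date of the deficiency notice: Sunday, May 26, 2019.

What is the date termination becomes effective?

Oct 11, 2019

The last day of the acceptance period: May 26, 2019 + 28 days = Jun 23, 2019.
The last day of the revision period: 15 business days after Sunday, Jun 23, 2019, skipping weekends — Jun 24, Jun 25, Jun 26, Jun 27, …, Jul 10, Jul 11, Jul 12 — lands on Friday, Jul 12, 2019.
Adding 91 calendar days to Jul 12, 2019 gives Oct 11, 2019, which is the date termination becomes effective.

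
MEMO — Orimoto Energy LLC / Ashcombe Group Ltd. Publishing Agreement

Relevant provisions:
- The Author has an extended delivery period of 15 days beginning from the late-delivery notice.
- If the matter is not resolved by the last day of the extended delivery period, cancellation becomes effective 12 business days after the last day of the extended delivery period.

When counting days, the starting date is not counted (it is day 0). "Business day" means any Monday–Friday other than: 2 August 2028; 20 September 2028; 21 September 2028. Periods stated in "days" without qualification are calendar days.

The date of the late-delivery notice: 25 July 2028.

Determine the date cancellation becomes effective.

25 August 2028

Adding 15 calendar days to 25 July 2028 gives 9 August 2028, which is the last day of the extended delivery period.
From Wednesday, 9 August 2028, 12 business days (Aug 10, Aug 11, Aug 14, Aug 15, …, Aug 23, Aug 24, Aug 25, skipping weekends) brings us to Friday, 25 August 2028, which is the date cancellation becomes effective.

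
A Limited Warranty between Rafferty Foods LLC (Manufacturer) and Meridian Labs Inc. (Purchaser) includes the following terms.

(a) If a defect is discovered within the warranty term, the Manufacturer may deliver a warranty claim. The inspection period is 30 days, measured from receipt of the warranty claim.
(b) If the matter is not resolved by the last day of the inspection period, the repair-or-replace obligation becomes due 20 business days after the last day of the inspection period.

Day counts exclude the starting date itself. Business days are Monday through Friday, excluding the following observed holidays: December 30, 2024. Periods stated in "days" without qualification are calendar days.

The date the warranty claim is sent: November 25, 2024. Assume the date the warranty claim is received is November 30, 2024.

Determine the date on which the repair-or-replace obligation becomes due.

The last day of the inspection period: 30 calendar days after November 30, 2024 is December 30, 2024.
The date on which the repair-or-replace obligation becomes due: 20 business days after Monday, December 30, 2024, skipping weekends — Dec 31, Jan 1, Jan 2, Jan 3, …, Jan 23, Jan 24, Jan 27 — lands on Monday, January 27, 2025.

January 27, 2025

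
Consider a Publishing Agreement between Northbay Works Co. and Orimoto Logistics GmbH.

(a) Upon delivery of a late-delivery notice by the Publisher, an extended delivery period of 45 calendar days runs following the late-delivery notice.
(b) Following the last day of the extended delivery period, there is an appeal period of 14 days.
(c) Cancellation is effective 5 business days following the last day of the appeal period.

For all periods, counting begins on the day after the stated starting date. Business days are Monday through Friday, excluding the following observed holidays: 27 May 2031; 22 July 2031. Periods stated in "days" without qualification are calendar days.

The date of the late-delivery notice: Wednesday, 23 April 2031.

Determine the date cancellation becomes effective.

27 June 2031

The last day of the extended delivery period: 23 April 2031 + 45 days = 7 June 2031.
The last day of the appeal period: 7 June 2031 + 14 days = 21 June 2031.
The date cancellation becomes effective: counting 5 business days from Saturday, 21 June 2031 (Jun 23, Jun 24, Jun 25, Jun 26, Jun 27, skipping weekends) reaches Friday, 27 June 2031.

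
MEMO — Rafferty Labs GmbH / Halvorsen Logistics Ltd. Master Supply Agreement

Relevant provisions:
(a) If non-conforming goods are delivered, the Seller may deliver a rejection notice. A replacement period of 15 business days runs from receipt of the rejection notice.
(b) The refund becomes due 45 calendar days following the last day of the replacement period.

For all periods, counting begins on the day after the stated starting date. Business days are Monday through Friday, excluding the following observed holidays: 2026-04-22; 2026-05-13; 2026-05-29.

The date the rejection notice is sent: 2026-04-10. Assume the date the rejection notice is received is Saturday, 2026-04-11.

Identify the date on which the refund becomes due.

2026-06-18

The last day of the replacement period: 15 business days after Saturday, 2026-04-11, skipping weekends and the listed holiday on Apr 22 — Apr 13, Apr 14, Apr 15, Apr 16, …, Apr 30, May 1, May 4 — lands on Monday, 2026-05-04.
The date on which the refund becomes due: 45 calendar days after 2026-05-04 is 2026-06-18.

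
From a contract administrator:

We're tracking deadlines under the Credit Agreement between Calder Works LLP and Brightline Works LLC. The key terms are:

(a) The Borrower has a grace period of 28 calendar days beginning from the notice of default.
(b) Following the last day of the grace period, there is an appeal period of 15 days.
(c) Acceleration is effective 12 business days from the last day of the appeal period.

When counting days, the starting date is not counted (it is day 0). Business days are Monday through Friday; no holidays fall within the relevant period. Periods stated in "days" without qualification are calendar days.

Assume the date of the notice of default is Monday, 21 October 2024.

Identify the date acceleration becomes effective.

Adding 28 calendar days to 21 October 2024 gives 18 November 2024, which is the last day of the grace period.
Adding 15 calendar days to 18 November 2024 gives 3 December 2024, which is the last day of the appeal period.
The date acceleration becomes effective: 12 business days after Tuesday, 3 December 2024, skipping weekends — Dec 4, Dec 5, Dec 6, Dec 9, …, Dec 17, Dec 18, Dec 19 — lands on Thursday, 19 December 2024.

19 December 2024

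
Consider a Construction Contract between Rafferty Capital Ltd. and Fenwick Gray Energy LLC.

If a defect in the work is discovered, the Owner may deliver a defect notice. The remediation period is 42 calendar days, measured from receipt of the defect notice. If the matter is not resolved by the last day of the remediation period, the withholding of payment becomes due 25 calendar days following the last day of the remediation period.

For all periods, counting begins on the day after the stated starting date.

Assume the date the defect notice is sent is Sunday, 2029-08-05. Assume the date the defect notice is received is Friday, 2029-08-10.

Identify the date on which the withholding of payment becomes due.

The last day of the remediation period: 42 calendar days after 2029-08-10 is 2029-09-21.
The date on which the withholding of payment becomes due: 25 calendar days after 2029-09-21 is 2029-10-16.

2029-10-16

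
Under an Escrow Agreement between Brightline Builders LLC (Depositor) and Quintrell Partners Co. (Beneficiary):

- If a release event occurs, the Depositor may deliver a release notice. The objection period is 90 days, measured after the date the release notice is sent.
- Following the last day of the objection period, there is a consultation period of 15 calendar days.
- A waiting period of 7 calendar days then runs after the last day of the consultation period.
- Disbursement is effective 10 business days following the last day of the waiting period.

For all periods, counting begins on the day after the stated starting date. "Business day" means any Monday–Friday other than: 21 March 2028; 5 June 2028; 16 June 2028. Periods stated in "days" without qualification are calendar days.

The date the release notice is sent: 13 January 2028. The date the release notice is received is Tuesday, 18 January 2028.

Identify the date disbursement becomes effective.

Adding 90 calendar days to 13 January 2028 gives 12 April 2028, which is the last day of the objection period.
Adding 15 calendar days to 12 April 2028 gives 27 April 2028, which is the last day of the consultation period.
The last day of the waiting period: 7 calendar days after 27 April 2028 is 4 May 2028.
The date disbursement becomes effective: 10 business days after Thursday, 4 May 2028, skipping weekends — May 5, May 8, May 9, May 10, May 11, May 12, May 15, May 16, May 17, May 18 — lands on Thursday, 18 May 2028.

18 May 2028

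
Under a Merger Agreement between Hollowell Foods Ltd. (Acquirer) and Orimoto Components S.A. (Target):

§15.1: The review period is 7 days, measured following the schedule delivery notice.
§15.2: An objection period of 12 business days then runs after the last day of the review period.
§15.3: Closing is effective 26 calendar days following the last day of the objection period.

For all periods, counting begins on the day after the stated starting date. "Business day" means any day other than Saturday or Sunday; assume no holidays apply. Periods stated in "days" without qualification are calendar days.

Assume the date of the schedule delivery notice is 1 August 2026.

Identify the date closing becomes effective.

The last day of the review period: 7 calendar days after 1 August 2026 is 8 August 2026.
From Saturday, 8 August 2026, 12 business days (Aug 10, Aug 11, Aug 12, Aug 13, …, Aug 21, Aug 24, Aug 25, skipping weekends) brings us to Tuesday, 25 August 2026, which is the last day of the objection period.
The date closing becomes effective: 26 calendar days after 25 August 2026 is 20 September 2026.

20 September 2026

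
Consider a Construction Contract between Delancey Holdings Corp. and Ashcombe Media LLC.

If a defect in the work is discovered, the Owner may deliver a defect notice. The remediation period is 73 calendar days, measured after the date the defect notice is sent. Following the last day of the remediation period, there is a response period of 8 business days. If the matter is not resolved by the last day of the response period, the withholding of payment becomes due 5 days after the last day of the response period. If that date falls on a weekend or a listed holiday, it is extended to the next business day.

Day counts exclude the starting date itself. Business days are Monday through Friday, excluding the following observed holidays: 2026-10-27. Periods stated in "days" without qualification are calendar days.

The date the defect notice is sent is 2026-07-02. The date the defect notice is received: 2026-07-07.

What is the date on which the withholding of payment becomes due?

2026-09-28

The last day of the remediation period: 73 calendar days after 2026-07-02 is 2026-09-13.
From Sunday, 2026-09-13, 8 business days (Sep 14, Sep 15, Sep 16, Sep 17, Sep 18, Sep 21, Sep 22, Sep 23, skipping weekends) brings us to Wednesday, 2026-09-23, which is the last day of the response period.
Adding 5 calendar days to 2026-09-23 gives 2026-09-28, which is the date on which the withholding of payment becomes due. 2026-09-28 is a Monday and is not a listed holiday, so no roll-forward applies.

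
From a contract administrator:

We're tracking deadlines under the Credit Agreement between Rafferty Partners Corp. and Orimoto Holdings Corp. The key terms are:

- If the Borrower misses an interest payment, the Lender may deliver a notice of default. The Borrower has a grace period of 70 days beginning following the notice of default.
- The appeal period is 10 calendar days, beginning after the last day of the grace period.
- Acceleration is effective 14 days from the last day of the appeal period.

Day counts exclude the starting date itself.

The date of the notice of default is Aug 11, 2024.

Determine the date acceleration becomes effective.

The last day of the grace period: Aug 11, 2024 + 70 days = Oct 20, 2024.
The last day of the appeal period: 10 calendar days after Oct 20, 2024 is Oct 30, 2024.
Adding 14 calendar days to Oct 30, 2024 gives Nov 13, 2024, which is the date acceleration becomes effective.

Nov 13, 2024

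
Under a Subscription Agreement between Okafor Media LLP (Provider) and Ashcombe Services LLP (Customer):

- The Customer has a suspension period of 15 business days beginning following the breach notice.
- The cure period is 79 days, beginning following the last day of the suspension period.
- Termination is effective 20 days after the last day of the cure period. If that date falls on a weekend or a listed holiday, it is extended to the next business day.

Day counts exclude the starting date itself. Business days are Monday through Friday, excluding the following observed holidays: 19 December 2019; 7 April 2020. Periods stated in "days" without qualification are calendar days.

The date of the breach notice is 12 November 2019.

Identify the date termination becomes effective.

From Tuesday, 12 November 2019, 15 business days (Nov 13, Nov 14, Nov 15, Nov 18, …, Nov 29, Dec 2, Dec 3, skipping weekends) brings us to Tuesday, 3 December 2019, which is the last day of the suspension period.
The last day of the cure period: 3 December 2019 + 79 days = 20 February 2020.
The date termination becomes effective: 20 February 2020 + 20 days = 11 March 2020. 11 March 2020 is a Wednesday and is not a listed holiday, so no roll-forward applies.

11 March 2020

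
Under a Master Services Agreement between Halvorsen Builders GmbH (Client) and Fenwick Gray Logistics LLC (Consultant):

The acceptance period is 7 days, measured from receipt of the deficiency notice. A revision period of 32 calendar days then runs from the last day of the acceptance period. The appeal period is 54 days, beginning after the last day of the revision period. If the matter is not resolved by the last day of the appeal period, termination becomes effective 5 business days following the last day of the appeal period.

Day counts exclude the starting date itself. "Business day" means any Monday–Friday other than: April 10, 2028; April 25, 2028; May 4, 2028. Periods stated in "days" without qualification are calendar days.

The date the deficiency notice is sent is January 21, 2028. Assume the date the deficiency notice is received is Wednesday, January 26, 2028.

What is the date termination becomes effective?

Adding 7 calendar days to January 26, 2028 gives February 2, 2028, which is the last day of the acceptance period.
The last day of the revision period: February 2, 2028 + 32 days = March 5, 2028.
The last day of the appeal period: 54 calendar days after March 5, 2028 is April 28, 2028.
The date termination becomes effective: 5 business days after Friday, April 28, 2028, skipping weekends and the listed holiday on May 4 — May 1, May 2, May 3, May 5, May 8 — lands on Monday, May 8, 2028.

May 8, 2028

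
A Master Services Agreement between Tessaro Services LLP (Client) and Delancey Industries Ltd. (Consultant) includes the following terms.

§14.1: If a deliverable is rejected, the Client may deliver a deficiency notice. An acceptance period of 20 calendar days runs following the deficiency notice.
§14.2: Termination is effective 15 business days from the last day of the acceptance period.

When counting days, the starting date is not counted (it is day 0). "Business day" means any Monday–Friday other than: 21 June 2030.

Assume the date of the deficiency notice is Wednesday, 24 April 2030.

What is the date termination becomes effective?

4 June 2030

Adding 20 calendar days to 24 April 2030 gives 14 May 2030, which is the last day of the acceptance period.
The date termination becomes effective: 15 business days after Tuesday, 14 May 2030, skipping weekends — May 15, May 16, May 17, May 20, …, May 31, Jun 3, Jun 4 — lands on Tuesday, 4 June 2030.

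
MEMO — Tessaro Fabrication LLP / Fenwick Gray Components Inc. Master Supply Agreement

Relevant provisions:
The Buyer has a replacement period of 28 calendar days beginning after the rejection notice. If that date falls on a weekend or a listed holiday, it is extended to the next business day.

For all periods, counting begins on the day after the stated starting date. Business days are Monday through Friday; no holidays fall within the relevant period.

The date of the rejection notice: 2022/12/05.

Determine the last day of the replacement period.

2023/01/02

The last day of the replacement period: 2022/12/05 + 28 days = 2023/01/02. 2023/01/02 is a Monday, so no roll-forward applies.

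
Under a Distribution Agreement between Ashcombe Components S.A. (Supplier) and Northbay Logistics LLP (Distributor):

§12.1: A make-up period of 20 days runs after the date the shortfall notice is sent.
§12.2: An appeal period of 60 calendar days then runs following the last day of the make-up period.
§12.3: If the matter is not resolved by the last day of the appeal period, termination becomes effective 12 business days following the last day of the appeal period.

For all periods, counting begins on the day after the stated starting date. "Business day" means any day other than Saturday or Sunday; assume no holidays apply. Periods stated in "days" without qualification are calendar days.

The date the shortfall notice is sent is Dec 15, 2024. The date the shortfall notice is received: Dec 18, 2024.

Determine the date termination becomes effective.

The last day of the make-up period: Dec 15, 2024 + 20 days = Jan 4, 2025.
The last day of the appeal period: 60 calendar days after Jan 4, 2025 is Mar 5, 2025.
The date termination becomes effective: 12 business days after Wednesday, Mar 5, 2025, skipping weekends — Mar 6, Mar 7, Mar 10, Mar 11, …, Mar 19, Mar 20, Mar 21 — lands on Friday, Mar 21, 2025.

Mar 21, 2025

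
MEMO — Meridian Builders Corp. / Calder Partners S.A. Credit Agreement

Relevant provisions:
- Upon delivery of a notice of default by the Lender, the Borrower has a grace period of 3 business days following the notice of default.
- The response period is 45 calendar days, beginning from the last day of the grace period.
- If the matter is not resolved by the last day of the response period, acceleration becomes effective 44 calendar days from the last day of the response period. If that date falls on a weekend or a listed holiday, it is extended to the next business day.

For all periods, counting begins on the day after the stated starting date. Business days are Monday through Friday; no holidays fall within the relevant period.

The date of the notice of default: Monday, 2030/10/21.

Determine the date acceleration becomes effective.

2031/01/21

From Monday, 2030/10/21, 3 business days (Oct 22, Oct 23, Oct 24, skipping weekends) brings us to Thursday, 2030/10/24, which is the last day of the grace period.
Adding 45 calendar days to 2030/10/24 gives 2030/12/08, which is the last day of the response period.
The date acceleration becomes effective: 44 calendar days after 2030/12/08 is 2031/01/21. 2031/01/21 is a Tuesday, so no roll-forward applies.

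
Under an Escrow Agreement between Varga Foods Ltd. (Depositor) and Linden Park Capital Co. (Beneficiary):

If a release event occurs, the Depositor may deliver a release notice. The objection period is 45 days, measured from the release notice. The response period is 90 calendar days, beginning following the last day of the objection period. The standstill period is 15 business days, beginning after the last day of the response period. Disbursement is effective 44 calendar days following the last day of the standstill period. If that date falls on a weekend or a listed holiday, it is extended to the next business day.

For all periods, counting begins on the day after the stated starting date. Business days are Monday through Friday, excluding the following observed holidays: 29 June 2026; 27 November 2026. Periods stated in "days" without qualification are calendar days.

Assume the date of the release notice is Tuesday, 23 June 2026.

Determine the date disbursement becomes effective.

Adding 45 calendar days to 23 June 2026 gives 7 August 2026, which is the last day of the objection period.
Adding 90 calendar days to 7 August 2026 gives 5 November 2026, which is the last day of the response period.
The last day of the standstill period: 15 business days after Thursday, 5 November 2026, skipping weekends — Nov 6, Nov 9, Nov 10, Nov 11, …, Nov 24, Nov 25, Nov 26 — lands on Thursday, 26 November 2026.
Adding 44 calendar days to 26 November 2026 gives 9 January 2027, which is the date disbursement becomes effective. That falls on a Saturday, so it rolls to the next business day, Monday, 11 January 2027.

11 January 2027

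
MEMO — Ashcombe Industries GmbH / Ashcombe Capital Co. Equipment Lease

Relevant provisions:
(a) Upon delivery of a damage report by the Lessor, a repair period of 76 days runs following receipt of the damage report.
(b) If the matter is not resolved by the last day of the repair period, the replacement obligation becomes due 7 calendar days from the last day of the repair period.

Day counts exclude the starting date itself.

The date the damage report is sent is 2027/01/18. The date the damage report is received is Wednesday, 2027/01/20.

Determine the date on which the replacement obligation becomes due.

2027/04/13

The last day of the repair period: 76 calendar days after 2027/01/20 is 2027/04/06.
The date on which the replacement obligation becomes due: 7 calendar days after 2027/04/06 is 2027/04/13.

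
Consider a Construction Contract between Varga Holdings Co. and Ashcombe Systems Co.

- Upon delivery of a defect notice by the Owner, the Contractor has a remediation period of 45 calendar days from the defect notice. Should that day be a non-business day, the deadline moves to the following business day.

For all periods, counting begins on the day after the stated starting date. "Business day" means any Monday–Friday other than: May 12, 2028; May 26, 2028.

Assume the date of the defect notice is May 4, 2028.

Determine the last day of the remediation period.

June 19, 2028

Adding 45 calendar days to May 4, 2028 gives June 18, 2028, which is the last day of the remediation period. That falls on a Sunday, so it rolls to the next business day, Monday, June 19, 2028.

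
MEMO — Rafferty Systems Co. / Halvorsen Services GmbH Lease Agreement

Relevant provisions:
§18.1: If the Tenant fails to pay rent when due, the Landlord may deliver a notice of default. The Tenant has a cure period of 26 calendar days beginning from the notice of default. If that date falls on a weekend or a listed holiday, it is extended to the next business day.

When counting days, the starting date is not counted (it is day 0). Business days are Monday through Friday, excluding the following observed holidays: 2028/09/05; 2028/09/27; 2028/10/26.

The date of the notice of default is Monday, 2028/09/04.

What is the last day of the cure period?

2028/10/02

The last day of the cure period: 26 calendar days after 2028/09/04 is 2028/09/30. That falls on a Saturday, so it rolls to the next business day, Monday, 2028/10/02.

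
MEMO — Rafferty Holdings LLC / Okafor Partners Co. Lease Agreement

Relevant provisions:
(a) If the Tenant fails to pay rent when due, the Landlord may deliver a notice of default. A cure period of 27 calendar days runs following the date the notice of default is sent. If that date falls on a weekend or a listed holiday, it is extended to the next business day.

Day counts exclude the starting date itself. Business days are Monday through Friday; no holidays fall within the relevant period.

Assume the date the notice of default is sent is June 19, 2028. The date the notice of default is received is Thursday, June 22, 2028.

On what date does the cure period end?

Adding 27 calendar days to June 19, 2028 gives July 16, 2028, which is the last day of the cure period. That falls on a Sunday, so it rolls to the next business day, Monday, July 17, 2028.

July 17, 2028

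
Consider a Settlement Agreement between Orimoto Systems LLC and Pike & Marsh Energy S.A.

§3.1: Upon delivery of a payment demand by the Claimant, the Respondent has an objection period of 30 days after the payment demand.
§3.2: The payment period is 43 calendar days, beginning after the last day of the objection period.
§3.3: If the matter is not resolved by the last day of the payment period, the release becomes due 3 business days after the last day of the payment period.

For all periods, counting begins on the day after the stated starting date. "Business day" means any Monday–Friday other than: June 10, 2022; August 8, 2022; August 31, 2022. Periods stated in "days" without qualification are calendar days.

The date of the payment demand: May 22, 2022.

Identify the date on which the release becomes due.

The last day of the objection period: May 22, 2022 + 30 days = June 21, 2022.
Adding 43 calendar days to June 21, 2022 gives August 3, 2022, which is the last day of the payment period.
The date on which the release becomes due: counting 3 business days from Wednesday, August 3, 2022 (Aug 4, Aug 5, Aug 9, skipping weekends and the listed holiday on Aug 8) reaches Tuesday, August 9, 2022.

August 9, 2022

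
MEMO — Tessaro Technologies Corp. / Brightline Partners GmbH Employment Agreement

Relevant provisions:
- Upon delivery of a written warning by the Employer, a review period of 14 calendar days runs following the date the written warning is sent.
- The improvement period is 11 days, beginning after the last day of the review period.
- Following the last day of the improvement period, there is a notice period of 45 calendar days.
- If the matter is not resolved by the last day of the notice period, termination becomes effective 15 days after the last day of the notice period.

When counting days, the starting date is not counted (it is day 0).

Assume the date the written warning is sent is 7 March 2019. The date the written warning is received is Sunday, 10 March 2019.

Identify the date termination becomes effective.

The last day of the review period: 14 calendar days after 7 March 2019 is 21 March 2019.
Adding 11 calendar days to 21 March 2019 gives 1 April 2019, which is the last day of the improvement period.
The last day of the notice period: 45 calendar days after 1 April 2019 is 16 May 2019.
The date termination becomes effective: 16 May 2019 + 15 days = 31 May 2019.

31 May 2019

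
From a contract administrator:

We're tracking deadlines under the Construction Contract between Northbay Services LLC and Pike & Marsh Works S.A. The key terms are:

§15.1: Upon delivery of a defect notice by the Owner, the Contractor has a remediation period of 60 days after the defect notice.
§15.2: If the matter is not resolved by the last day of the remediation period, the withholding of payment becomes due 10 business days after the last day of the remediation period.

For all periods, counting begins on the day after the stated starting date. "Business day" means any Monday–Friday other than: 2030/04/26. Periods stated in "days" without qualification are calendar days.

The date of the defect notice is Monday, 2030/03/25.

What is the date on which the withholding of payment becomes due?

The last day of the remediation period: 60 calendar days after 2030/03/25 is 2030/05/24.
The date on which the withholding of payment becomes due: counting 10 business days from Friday, 2030/05/24 (May 27, May 28, May 29, May 30, May 31, Jun 3, Jun 4, Jun 5, Jun 6, Jun 7, skipping weekends) reaches Friday, 2030/06/07.

2030/06/07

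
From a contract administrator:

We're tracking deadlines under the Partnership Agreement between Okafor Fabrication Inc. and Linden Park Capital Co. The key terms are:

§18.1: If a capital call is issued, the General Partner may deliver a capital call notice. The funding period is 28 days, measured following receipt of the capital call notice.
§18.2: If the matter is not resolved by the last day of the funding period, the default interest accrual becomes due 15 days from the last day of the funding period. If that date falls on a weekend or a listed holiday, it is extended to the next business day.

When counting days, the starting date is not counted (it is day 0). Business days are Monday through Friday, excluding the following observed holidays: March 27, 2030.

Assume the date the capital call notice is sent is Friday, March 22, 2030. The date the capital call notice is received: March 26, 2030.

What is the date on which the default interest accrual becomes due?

The last day of the funding period: March 26, 2030 + 28 days = April 23, 2030.
Adding 15 calendar days to April 23, 2030 gives May 8, 2030, which is the date on which the default interest accrual becomes due. May 8, 2030 is a Wednesday and is not a listed holiday, so no roll-forward applies.

May 8, 2030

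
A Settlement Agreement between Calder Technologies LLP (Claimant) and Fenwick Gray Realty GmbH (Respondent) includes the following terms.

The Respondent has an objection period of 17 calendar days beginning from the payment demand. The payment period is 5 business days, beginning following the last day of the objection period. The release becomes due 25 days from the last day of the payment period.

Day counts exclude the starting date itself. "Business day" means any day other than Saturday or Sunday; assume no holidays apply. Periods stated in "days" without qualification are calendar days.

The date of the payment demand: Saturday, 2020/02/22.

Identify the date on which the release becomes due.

The last day of the objection period: 2020/02/22 + 17 days = 2020/03/10.
The last day of the payment period: 5 business days after Tuesday, 2020/03/10, skipping weekends — Mar 11, Mar 12, Mar 13, Mar 16, Mar 17 — lands on Tuesday, 2020/03/17.
The date on which the release becomes due: 2020/03/17 + 25 days = 2020/04/11.

2020/04/11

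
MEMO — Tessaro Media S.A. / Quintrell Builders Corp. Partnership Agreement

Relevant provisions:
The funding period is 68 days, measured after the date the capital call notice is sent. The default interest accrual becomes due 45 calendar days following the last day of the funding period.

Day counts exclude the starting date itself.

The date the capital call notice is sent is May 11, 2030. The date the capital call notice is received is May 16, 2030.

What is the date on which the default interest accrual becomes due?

Sep 1, 2030

The last day of the funding period: May 11, 2030 + 68 days = Jul 18, 2030.
The date on which the default interest accrual becomes due: 45 calendar days after Jul 18, 2030 is Sep 1, 2030.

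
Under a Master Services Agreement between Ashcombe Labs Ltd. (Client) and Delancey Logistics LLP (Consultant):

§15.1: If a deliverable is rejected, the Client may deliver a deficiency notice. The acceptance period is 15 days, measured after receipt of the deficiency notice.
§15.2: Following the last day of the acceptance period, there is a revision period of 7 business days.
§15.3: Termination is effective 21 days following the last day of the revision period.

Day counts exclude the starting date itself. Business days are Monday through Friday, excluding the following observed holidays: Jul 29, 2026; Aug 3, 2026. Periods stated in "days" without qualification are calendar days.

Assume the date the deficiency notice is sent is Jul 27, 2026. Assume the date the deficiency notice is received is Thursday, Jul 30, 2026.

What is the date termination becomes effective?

Sep 15, 2026

Adding 15 calendar days to Jul 30, 2026 gives Aug 14, 2026, which is the last day of the acceptance period.
The last day of the revision period: 7 business days after Friday, Aug 14, 2026, skipping weekends — Aug 17, Aug 18, Aug 19, Aug 20, Aug 21, Aug 24, Aug 25 — lands on Tuesday, Aug 25, 2026.
Adding 21 calendar days to Aug 25, 2026 gives Sep 15, 2026, which is the date termination becomes effective.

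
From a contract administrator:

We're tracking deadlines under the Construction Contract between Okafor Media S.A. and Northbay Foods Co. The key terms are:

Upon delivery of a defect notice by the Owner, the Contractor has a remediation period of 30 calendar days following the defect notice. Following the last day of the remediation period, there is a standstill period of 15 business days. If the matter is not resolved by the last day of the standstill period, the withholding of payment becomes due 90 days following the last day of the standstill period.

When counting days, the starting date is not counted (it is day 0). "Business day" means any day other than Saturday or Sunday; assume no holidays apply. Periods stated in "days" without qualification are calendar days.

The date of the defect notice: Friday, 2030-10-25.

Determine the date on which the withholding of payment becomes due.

Adding 30 calendar days to 2030-10-25 gives 2030-11-24, which is the last day of the remediation period.
From Sunday, 2030-11-24, 15 business days (Nov 25, Nov 26, Nov 27, Nov 28, …, Dec 11, Dec 12, Dec 13, skipping weekends) brings us to Friday, 2030-12-13, which is the last day of the standstill period.
The date on which the withholding of payment becomes due: 90 calendar days after 2030-12-13 is 2031-03-13.

2031-03-13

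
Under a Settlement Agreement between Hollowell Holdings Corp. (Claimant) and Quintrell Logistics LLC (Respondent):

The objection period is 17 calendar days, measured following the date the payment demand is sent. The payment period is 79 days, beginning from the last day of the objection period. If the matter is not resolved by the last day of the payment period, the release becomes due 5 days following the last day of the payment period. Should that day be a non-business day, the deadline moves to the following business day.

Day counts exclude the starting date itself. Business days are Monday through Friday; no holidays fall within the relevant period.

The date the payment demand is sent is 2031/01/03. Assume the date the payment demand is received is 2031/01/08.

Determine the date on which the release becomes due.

2031/04/14

Adding 17 calendar days to 2031/01/03 gives 2031/01/20, which is the last day of the objection period.
Adding 79 calendar days to 2031/01/20 gives 2031/04/09, which is the last day of the payment period.
The date on which the release becomes due: 5 calendar days after 2031/04/09 is 2031/04/14. 2031/04/14 is a Monday, so no roll-forward applies.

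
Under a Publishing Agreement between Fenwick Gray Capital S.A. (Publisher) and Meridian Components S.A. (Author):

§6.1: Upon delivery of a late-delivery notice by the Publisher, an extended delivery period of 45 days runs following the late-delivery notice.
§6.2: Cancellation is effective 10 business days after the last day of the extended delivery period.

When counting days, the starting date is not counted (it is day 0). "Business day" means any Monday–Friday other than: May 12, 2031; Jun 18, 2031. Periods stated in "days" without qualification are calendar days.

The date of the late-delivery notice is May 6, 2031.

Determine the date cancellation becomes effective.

The last day of the extended delivery period: 45 calendar days after May 6, 2031 is Jun 20, 2031.
From Friday, Jun 20, 2031, 10 business days (Jun 23, Jun 24, Jun 25, Jun 26, Jun 27, Jun 30, Jul 1, Jul 2, Jul 3, Jul 4, skipping weekends) brings us to Friday, Jul 4, 2031, which is the date cancellation becomes effective.

Jul 4, 2031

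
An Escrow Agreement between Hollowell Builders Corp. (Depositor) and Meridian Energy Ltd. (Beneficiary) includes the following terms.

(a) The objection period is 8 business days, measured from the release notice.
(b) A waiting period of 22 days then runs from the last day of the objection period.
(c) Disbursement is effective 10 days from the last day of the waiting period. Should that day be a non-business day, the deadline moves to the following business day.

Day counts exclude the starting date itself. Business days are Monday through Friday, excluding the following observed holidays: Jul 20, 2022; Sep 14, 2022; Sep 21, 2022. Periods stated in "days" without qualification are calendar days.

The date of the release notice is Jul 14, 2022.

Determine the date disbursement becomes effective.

From Thursday, Jul 14, 2022, 8 business days (Jul 15, Jul 18, Jul 19, Jul 21, Jul 22, Jul 25, Jul 26, Jul 27, skipping weekends and the listed holiday on Jul 20) brings us to Wednesday, Jul 27, 2022, which is the last day of the objection period.
The last day of the waiting period: Jul 27, 2022 + 22 days = Aug 18, 2022.
The date disbursement becomes effective: 10 calendar days after Aug 18, 2022 is Aug 28, 2022. That falls on a Sunday, so it rolls to the next business day, Monday, Aug 29, 2022.

Aug 29, 2022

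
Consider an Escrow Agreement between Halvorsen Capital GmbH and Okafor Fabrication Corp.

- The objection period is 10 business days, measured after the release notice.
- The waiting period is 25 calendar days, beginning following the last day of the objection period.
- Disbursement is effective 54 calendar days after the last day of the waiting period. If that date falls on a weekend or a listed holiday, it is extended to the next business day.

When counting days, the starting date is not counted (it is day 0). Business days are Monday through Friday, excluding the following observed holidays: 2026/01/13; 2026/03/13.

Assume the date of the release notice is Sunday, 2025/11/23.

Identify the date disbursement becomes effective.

The last day of the objection period: 10 business days after Sunday, 2025/11/23, skipping weekends — Nov 24, Nov 25, Nov 26, Nov 27, Nov 28, Dec 1, Dec 2, Dec 3, Dec 4, Dec 5 — lands on Friday, 2025/12/05.
Adding 25 calendar days to 2025/12/05 gives 2025/12/30, which is the last day of the waiting period.
Adding 54 calendar days to 2025/12/30 gives 2026/02/22, which is the date disbursement becomes effective. That falls on a Sunday, so it rolls to the next business day, Monday, 2026/02/23.

2026/02/23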